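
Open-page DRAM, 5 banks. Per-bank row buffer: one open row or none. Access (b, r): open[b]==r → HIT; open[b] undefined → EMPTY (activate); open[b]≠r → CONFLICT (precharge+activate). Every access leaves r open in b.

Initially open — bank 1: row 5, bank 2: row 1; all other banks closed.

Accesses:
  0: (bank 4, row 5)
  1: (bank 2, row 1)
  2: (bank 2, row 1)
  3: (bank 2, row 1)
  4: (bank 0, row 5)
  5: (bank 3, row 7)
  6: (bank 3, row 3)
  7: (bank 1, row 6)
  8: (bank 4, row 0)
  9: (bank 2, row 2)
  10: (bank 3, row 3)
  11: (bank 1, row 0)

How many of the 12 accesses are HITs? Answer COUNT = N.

COUNT = 4

  [0] b4 r5: no row ⇒ E
  [1] b2 r1: had r1 ⇒ H
  [2] b2 r1: had r1 ⇒ H
  [3] b2 r1: had r1 ⇒ H
  [4] b0 r5: no row ⇒ E
  [5] b3 r7: no row ⇒ E
  [6] b3 r3: had r7 ⇒ C
  [7] b1 r6: had r5 ⇒ C
  [8] b4 r0: had r5 ⇒ C
  [9] b2 r2: had r1 ⇒ C
  [10] b3 r3: had r3 ⇒ H
  [11] b1 r0: had r6 ⇒ C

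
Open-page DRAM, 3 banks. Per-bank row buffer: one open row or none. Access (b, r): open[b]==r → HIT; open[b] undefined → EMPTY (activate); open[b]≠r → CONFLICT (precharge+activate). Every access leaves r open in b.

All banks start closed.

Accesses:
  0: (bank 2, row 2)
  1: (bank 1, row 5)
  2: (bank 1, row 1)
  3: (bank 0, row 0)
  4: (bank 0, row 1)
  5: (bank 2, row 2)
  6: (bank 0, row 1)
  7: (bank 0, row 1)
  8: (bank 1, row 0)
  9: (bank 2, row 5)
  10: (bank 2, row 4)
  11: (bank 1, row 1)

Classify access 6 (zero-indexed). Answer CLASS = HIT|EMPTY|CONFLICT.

0: bank 2 row 2 — prev None → EMPTY
1: bank 1 row 5 — prev None → EMPTY
2: bank 1 row 1 — prev 5 → CONFLICT
3: bank 0 row 0 — prev None → EMPTY
4: bank 0 row 1 — prev 0 → CONFLICT
5: bank 2 row 2 — prev 2 → HIT
6: bank 0 row 1 — prev 1 → HIT
7: bank 0 row 1 — prev 1 → HIT
8: bank 1 row 0 — prev 1 → CONFLICT
9: bank 2 row 5 — prev 2 → CONFLICT
10: bank 2 row 4 — prev 5 → CONFLICT
11: bank 1 row 1 — prev 0 → CONFLICT

CLASS = HIT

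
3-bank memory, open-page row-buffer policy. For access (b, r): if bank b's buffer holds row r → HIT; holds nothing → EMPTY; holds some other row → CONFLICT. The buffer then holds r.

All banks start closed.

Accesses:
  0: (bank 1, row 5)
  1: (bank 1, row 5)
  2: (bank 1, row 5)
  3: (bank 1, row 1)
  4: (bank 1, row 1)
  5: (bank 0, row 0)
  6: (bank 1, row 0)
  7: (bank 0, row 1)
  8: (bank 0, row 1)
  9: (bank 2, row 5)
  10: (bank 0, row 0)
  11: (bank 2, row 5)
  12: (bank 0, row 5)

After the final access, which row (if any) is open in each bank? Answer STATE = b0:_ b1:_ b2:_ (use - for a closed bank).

step 0: bank1 None->5 [EMPTY]
step 1: bank1 5->5 [HIT]
step 2: bank1 5->5 [HIT]
step 3: bank1 5->1 [CONFLICT]
step 4: bank1 1->1 [HIT]
step 5: bank0 None->0 [EMPTY]
step 6: bank1 1->0 [CONFLICT]
step 7: bank0 0->1 [CONFLICT]
step 8: bank0 1->1 [HIT]
step 9: bank2 None->5 [EMPTY]
step 10: bank0 1->0 [CONFLICT]
step 11: bank2 5->5 [HIT]
step 12: bank0 0->5 [CONFLICT]

STATE = b0:5 b1:0 b2:5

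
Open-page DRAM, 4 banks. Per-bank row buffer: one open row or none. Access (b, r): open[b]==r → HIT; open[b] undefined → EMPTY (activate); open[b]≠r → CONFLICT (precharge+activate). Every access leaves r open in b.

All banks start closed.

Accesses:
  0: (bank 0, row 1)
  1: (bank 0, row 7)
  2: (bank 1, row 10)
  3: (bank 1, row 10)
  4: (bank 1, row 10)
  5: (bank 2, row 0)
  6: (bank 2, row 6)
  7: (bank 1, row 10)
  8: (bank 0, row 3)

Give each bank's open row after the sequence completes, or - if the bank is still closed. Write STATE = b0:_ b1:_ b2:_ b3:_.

0: bank 0 row 1 — prev None → EMPTY
1: bank 0 row 7 — prev 1 → CONFLICT
2: bank 1 row 10 — prev None → EMPTY
3: bank 1 row 10 — prev 10 → HIT
4: bank 1 row 10 — prev 10 → HIT
5: bank 2 row 0 — prev None → EMPTY
6: bank 2 row 6 — prev 0 → CONFLICT
7: bank 1 row 10 — prev 10 → HIT
8: bank 0 row 3 — prev 7 → CONFLICT

STATE = b0:3 b1:10 b2:6 b3:-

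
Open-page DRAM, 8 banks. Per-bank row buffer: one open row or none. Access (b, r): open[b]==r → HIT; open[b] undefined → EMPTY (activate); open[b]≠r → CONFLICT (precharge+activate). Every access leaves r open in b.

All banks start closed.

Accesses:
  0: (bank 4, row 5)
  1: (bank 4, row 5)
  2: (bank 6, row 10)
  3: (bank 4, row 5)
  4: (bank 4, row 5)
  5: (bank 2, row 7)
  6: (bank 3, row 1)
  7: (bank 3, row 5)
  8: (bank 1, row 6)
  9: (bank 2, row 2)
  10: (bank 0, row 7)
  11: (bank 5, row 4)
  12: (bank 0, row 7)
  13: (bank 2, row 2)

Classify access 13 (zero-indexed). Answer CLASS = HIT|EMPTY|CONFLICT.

CLASS = HIT

#0 (4,5) E
#1 (4,5) H  (was 5)
#2 (6,10) E
#3 (4,5) H  (was 5)
#4 (4,5) H  (was 5)
#5 (2,7) E
#6 (3,1) E
#7 (3,5) C  (was 1)
#8 (1,6) E
#9 (2,2) C  (was 7)
#10 (0,7) E
#11 (5,4) E
#12 (0,7) H  (was 7)
#13 (2,2) H  (was 2)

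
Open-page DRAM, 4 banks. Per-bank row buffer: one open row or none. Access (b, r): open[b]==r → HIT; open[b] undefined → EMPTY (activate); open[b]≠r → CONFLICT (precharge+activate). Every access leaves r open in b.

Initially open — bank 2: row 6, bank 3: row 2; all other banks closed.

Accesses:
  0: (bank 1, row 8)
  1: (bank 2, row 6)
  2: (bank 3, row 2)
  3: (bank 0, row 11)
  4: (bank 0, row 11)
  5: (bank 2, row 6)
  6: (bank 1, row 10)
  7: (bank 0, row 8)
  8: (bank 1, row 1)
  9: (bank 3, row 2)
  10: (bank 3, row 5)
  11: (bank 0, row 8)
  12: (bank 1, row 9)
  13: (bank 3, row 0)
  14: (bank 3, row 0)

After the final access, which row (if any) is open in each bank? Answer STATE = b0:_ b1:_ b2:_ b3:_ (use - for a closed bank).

  [0] b1 r8: no row ⇒ E
  [1] b2 r6: had r6 ⇒ H
  [2] b3 r2: had r2 ⇒ H
  [3] b0 r11: no row ⇒ E
  [4] b0 r11: had r11 ⇒ H
  [5] b2 r6: had r6 ⇒ H
  [6] b1 r10: had r8 ⇒ C
  [7] b0 r8: had r11 ⇒ C
  [8] b1 r1: had r10 ⇒ C
  [9] b3 r2: had r2 ⇒ H
  [10] b3 r5: had r2 ⇒ C
  [11] b0 r8: had r8 ⇒ H
  [12] b1 r9: had r1 ⇒ C
  [13] b3 r0: had r5 ⇒ C
  [14] b3 r0: had r0 ⇒ H

STATE = b0:8 b1:9 b2:6 b3:0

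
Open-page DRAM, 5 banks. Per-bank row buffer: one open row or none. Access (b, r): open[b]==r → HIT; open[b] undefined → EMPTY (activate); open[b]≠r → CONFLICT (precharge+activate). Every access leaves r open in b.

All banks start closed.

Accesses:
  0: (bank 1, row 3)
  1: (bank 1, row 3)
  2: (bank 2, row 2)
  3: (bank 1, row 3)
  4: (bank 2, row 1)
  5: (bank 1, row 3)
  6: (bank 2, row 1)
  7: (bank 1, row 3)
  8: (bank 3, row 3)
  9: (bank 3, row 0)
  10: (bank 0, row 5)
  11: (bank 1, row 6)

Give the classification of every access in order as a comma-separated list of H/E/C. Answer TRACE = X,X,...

  [0] b1 r3: no row ⇒ E
  [1] b1 r3: had r3 ⇒ H
  [2] b2 r2: no row ⇒ E
  [3] b1 r3: had r3 ⇒ H
  [4] b2 r1: had r2 ⇒ C
  [5] b1 r3: had r3 ⇒ H
  [6] b2 r1: had r1 ⇒ H
  [7] b1 r3: had r3 ⇒ H
  [8] b3 r3: no row ⇒ E
  [9] b3 r0: had r3 ⇒ C
  [10] b0 r5: no row ⇒ E
  [11] b1 r6: had r3 ⇒ C

TRACE = E,H,E,H,C,H,H,H,E,C,E,C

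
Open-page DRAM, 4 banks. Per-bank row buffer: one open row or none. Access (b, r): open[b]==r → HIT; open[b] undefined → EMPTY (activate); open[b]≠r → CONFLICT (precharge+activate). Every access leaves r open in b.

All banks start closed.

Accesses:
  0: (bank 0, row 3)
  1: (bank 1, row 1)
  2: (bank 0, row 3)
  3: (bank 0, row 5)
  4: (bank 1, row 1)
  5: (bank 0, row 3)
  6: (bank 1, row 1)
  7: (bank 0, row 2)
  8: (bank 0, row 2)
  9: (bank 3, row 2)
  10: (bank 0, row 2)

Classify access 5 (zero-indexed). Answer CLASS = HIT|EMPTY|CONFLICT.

CLASS = CONFLICT

  [0] b0 r3: no row ⇒ E
  [1] b1 r1: no row ⇒ E
  [2] b0 r3: had r3 ⇒ H
  [3] b0 r5: had r3 ⇒ C
  [4] b1 r1: had r1 ⇒ H
  [5] b0 r3: had r5 ⇒ C
  [6] b1 r1: had r1 ⇒ H
  [7] b0 r2: had r3 ⇒ C
  [8] b0 r2: had r2 ⇒ H
  [9] b3 r2: no row ⇒ E
  [10] b0 r2: had r2 ⇒ H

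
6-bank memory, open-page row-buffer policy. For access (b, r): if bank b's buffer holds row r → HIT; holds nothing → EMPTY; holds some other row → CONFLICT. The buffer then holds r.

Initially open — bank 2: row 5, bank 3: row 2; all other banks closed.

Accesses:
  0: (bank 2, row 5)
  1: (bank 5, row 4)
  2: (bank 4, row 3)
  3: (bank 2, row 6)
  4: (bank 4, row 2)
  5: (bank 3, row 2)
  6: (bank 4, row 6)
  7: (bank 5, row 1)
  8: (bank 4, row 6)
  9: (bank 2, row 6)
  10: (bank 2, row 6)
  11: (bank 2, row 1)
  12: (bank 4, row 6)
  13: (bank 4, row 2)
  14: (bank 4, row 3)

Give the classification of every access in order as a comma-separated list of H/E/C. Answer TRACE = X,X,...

TRACE = H,E,E,C,C,H,C,C,H,H,H,C,H,C,C

0: bank 2 row 5 — prev 5 → HIT
1: bank 5 row 4 — prev None → EMPTY
2: bank 4 row 3 — prev None → EMPTY
3: bank 2 row 6 — prev 5 → CONFLICT
4: bank 4 row 2 — prev 3 → CONFLICT
5: bank 3 row 2 — prev 2 → HIT
6: bank 4 row 6 — prev 2 → CONFLICT
7: bank 5 row 1 — prev 4 → CONFLICT
8: bank 4 row 6 — prev 6 → HIT
9: bank 2 row 6 — prev 6 → HIT
10: bank 2 row 6 — prev 6 → HIT
11: bank 2 row 1 — prev 6 → CONFLICT
12: bank 4 row 6 — prev 6 → HIT
13: bank 4 row 2 — prev 6 → CONFLICT
14: bank 4 row 3 — prev 2 → CONFLICT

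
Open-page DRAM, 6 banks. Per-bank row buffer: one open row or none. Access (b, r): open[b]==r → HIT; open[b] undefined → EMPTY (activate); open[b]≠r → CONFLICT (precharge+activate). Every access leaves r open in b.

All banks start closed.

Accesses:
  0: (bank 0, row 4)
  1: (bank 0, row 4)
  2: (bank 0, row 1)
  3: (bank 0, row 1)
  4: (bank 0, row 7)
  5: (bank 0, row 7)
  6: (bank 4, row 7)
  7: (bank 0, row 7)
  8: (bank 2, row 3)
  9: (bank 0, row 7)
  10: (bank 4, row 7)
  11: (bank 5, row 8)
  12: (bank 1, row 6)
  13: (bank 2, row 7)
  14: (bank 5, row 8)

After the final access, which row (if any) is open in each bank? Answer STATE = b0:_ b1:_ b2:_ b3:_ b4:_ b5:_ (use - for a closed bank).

#0 (0,4) E
#1 (0,4) H  (was 4)
#2 (0,1) C  (was 4)
#3 (0,1) H  (was 1)
#4 (0,7) C  (was 1)
#5 (0,7) H  (was 7)
#6 (4,7) E
#7 (0,7) H  (was 7)
#8 (2,3) E
#9 (0,7) H  (was 7)
#10 (4,7) H  (was 7)
#11 (5,8) E
#12 (1,6) E
#13 (2,7) C  (was 3)
#14 (5,8) H  (was 8)

STATE = b0:7 b1:6 b2:7 b3:- b4:7 b5:8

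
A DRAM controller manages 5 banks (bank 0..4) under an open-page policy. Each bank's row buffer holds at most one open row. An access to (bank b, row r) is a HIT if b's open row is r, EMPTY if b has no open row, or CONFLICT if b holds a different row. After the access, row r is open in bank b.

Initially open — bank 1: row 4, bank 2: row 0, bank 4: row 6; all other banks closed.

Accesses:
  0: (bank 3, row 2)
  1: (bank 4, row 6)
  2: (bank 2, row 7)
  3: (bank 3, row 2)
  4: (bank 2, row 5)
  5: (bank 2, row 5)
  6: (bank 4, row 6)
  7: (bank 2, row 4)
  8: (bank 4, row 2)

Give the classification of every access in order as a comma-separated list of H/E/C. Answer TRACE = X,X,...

#0 (3,2) E
#1 (4,6) H  (was 6)
#2 (2,7) C  (was 0)
#3 (3,2) H  (was 2)
#4 (2,5) C  (was 7)
#5 (2,5) H  (was 5)
#6 (4,6) H  (was 6)
#7 (2,4) C  (was 5)
#8 (4,2) C  (was 6)

TRACE = E,H,C,H,C,H,H,C,C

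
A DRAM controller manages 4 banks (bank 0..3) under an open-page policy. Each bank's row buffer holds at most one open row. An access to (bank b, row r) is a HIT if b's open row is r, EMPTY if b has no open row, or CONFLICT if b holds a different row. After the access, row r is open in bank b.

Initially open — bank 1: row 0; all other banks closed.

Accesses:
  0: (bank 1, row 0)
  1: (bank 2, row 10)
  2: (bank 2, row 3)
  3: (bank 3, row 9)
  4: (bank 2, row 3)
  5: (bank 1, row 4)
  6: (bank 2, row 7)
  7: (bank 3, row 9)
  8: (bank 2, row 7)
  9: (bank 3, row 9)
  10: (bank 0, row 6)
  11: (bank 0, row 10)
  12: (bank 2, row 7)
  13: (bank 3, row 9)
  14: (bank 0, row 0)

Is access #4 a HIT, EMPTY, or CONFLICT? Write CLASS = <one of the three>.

0: bank 1 row 0 — prev 0 → HIT
1: bank 2 row 10 — prev None → EMPTY
2: bank 2 row 3 — prev 10 → CONFLICT
3: bank 3 row 9 — prev None → EMPTY
4: bank 2 row 3 — prev 3 → HIT
5: bank 1 row 4 — prev 0 → CONFLICT
6: bank 2 row 7 — prev 3 → CONFLICT
7: bank 3 row 9 — prev 9 → HIT
8: bank 2 row 7 — prev 7 → HIT
9: bank 3 row 9 — prev 9 → HIT
10: bank 0 row 6 — prev None → EMPTY
11: bank 0 row 10 — prev 6 → CONFLICT
12: bank 2 row 7 — prev 7 → HIT
13: bank 3 row 9 — prev 9 → HIT
14: bank 0 row 0 — prev 10 → CONFLICT

CLASS = HIT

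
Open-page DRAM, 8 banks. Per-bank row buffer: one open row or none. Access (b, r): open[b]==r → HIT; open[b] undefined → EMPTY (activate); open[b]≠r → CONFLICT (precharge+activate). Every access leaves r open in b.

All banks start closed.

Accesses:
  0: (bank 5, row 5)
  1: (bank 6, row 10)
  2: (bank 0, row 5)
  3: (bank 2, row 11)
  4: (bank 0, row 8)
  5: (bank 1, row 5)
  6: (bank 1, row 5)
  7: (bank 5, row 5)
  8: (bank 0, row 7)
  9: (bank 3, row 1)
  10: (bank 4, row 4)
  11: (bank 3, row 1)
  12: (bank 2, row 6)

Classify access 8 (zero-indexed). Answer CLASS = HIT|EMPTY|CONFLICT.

#0 (5,5) E
#1 (6,10) E
#2 (0,5) E
#3 (2,11) E
#4 (0,8) C  (was 5)
#5 (1,5) E
#6 (1,5) H  (was 5)
#7 (5,5) H  (was 5)
#8 (0,7) C  (was 8)
#9 (3,1) E
#10 (4,4) E
#11 (3,1) H  (was 1)
#12 (2,6) C  (was 11)

CLASS = CONFLICT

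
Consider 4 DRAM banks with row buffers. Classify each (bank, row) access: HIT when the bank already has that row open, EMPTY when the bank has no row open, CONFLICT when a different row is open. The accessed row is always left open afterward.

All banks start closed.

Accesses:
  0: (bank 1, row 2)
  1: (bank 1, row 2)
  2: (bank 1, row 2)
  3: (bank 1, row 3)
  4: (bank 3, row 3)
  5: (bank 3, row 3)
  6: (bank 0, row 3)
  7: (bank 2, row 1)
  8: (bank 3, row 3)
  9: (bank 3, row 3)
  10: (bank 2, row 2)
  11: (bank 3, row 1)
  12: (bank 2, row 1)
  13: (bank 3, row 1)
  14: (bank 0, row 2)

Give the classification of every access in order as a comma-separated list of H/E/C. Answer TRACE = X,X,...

step 0: bank1 None->2 [EMPTY]
step 1: bank1 2->2 [HIT]
step 2: bank1 2->2 [HIT]
step 3: bank1 2->3 [CONFLICT]
step 4: bank3 None->3 [EMPTY]
step 5: bank3 3->3 [HIT]
step 6: bank0 None->3 [EMPTY]
step 7: bank2 None->1 [EMPTY]
step 8: bank3 3->3 [HIT]
step 9: bank3 3->3 [HIT]
step 10: bank2 1->2 [CONFLICT]
step 11: bank3 3->1 [CONFLICT]
step 12: bank2 2->1 [CONFLICT]
step 13: bank3 1->1 [HIT]
step 14: bank0 3->2 [CONFLICT]

TRACE = E,H,H,C,E,H,E,E,H,H,C,C,C,H,C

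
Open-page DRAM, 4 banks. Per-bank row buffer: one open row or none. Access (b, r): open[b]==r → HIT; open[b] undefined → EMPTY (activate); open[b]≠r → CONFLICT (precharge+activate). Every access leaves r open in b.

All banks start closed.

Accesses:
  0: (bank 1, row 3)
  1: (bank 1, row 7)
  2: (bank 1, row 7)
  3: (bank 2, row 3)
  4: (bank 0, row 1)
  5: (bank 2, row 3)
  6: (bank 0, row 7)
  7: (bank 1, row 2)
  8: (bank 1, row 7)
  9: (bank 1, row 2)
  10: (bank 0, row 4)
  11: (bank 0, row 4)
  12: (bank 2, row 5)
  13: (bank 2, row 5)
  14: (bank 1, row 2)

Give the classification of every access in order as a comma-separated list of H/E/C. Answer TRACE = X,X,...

  [0] b1 r3: no row ⇒ E
  [1] b1 r7: had r3 ⇒ C
  [2] b1 r7: had r7 ⇒ H
  [3] b2 r3: no row ⇒ E
  [4] b0 r1: no row ⇒ E
  [5] b2 r3: had r3 ⇒ H
  [6] b0 r7: had r1 ⇒ C
  [7] b1 r2: had r7 ⇒ C
  [8] b1 r7: had r2 ⇒ C
  [9] b1 r2: had r7 ⇒ C
  [10] b0 r4: had r7 ⇒ C
  [11] b0 r4: had r4 ⇒ H
  [12] b2 r5: had r3 ⇒ C
  [13] b2 r5: had r5 ⇒ H
  [14] b1 r2: had r2 ⇒ H

TRACE = E,C,H,E,E,H,C,C,C,C,C,H,C,H,H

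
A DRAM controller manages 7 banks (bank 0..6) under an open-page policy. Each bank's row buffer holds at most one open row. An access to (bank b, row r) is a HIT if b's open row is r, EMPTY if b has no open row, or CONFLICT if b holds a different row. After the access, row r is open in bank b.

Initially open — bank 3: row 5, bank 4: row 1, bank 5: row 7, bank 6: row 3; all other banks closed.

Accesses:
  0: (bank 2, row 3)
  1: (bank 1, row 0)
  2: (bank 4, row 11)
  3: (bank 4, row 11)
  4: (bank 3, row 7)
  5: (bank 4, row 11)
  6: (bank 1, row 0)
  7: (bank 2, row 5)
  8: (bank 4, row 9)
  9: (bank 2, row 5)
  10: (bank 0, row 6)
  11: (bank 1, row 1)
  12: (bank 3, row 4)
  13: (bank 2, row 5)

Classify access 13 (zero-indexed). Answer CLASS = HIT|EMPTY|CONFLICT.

CLASS = HIT

#0 (2,3) E
#1 (1,0) E
#2 (4,11) C  (was 1)
#3 (4,11) H  (was 11)
#4 (3,7) C  (was 5)
#5 (4,11) H  (was 11)
#6 (1,0) H  (was 0)
#7 (2,5) C  (was 3)
#8 (4,9) C  (was 11)
#9 (2,5) H  (was 5)
#10 (0,6) E
#11 (1,1) C  (was 0)
#12 (3,4) C  (was 7)
#13 (2,5) H  (was 5)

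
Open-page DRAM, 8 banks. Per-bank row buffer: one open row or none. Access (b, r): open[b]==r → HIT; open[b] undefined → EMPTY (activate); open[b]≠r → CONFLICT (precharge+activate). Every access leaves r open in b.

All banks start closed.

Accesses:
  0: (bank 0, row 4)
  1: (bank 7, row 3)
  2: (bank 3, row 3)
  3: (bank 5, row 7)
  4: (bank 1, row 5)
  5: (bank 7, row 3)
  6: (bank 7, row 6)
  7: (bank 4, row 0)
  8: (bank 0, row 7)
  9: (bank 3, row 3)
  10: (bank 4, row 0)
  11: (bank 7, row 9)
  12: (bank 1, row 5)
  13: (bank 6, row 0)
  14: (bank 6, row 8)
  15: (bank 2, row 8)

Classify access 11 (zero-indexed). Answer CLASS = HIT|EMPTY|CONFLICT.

CLASS = CONFLICT

0: bank 0 row 4 — prev None → EMPTY
1: bank 7 row 3 — prev None → EMPTY
2: bank 3 row 3 — prev None → EMPTY
3: bank 5 row 7 — prev None → EMPTY
4: bank 1 row 5 — prev None → EMPTY
5: bank 7 row 3 — prev 3 → HIT
6: bank 7 row 6 — prev 3 → CONFLICT
7: bank 4 row 0 — prev None → EMPTY
8: bank 0 row 7 — prev 4 → CONFLICT
9: bank 3 row 3 — prev 3 → HIT
10: bank 4 row 0 — prev 0 → HIT
11: bank 7 row 9 — prev 6 → CONFLICT
12: bank 1 row 5 — prev 5 → HIT
13: bank 6 row 0 — prev None → EMPTY
14: bank 6 row 8 — prev 0 → CONFLICT
15: bank 2 row 8 — prev None → EMPTY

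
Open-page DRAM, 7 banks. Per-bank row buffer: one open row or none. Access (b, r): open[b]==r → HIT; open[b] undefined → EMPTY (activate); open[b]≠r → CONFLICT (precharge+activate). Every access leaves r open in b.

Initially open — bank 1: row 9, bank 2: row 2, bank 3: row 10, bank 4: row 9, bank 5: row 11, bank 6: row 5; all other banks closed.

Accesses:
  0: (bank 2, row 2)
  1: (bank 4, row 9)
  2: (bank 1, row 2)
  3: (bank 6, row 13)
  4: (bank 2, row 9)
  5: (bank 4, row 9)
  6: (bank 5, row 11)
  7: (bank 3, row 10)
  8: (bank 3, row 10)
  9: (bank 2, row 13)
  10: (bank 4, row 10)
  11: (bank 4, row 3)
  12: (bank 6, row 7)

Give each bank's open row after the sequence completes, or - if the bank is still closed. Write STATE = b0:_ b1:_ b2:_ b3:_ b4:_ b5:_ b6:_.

  [0] b2 r2: had r2 ⇒ H
  [1] b4 r9: had r9 ⇒ H
  [2] b1 r2: had r9 ⇒ C
  [3] b6 r13: had r5 ⇒ C
  [4] b2 r9: had r2 ⇒ C
  [5] b4 r9: had r9 ⇒ H
  [6] b5 r11: had r11 ⇒ H
  [7] b3 r10: had r10 ⇒ H
  [8] b3 r10: had r10 ⇒ H
  [9] b2 r13: had r9 ⇒ C
  [10] b4 r10: had r9 ⇒ C
  [11] b4 r3: had r10 ⇒ C
  [12] b6 r7: had r13 ⇒ C

STATE = b0:- b1:2 b2:13 b3:10 b4:3 b5:11 b6:7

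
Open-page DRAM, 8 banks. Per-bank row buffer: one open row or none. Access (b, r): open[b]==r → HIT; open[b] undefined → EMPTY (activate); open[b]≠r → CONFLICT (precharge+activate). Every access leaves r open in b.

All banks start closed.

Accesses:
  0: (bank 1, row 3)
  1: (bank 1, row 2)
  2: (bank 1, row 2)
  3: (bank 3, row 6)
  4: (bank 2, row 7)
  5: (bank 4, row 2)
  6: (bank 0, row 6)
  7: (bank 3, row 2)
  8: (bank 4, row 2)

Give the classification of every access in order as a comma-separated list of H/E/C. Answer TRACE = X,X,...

TRACE = E,C,H,E,E,E,E,C,H

0: bank 1 row 3 — prev None → EMPTY
1: bank 1 row 2 — prev 3 → CONFLICT
2: bank 1 row 2 — prev 2 → HIT
3: bank 3 row 6 — prev None → EMPTY
4: bank 2 row 7 — prev None → EMPTY
5: bank 4 row 2 — prev None → EMPTY
6: bank 0 row 6 — prev None → EMPTY
7: bank 3 row 2 — prev 6 → CONFLICT
8: bank 4 row 2 — prev 2 → HIT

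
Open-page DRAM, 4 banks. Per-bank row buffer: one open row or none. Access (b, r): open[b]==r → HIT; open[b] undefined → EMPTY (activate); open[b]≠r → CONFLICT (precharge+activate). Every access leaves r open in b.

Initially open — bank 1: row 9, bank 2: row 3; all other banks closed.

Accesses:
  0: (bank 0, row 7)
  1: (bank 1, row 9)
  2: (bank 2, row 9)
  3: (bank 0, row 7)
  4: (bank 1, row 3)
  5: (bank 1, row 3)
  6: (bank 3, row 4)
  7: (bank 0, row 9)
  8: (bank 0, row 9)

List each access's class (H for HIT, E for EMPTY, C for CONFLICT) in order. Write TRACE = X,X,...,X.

TRACE = E,H,C,H,C,H,E,C,H

#0 (0,7) E
#1 (1,9) H  (was 9)
#2 (2,9) C  (was 3)
#3 (0,7) H  (was 7)
#4 (1,3) C  (was 9)
#5 (1,3) H  (was 3)
#6 (3,4) E
#7 (0,9) C  (was 7)
#8 (0,9) H  (was 9)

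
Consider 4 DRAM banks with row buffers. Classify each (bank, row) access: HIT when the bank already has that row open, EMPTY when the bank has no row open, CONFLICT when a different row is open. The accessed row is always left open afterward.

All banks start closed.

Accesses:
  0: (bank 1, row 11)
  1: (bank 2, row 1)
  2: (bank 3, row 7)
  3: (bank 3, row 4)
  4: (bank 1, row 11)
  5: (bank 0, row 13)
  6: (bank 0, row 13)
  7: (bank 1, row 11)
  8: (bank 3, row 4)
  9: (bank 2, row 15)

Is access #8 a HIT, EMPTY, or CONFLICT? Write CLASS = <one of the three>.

  [0] b1 r11: no row ⇒ E
  [1] b2 r1: no row ⇒ E
  [2] b3 r7: no row ⇒ E
  [3] b3 r4: had r7 ⇒ C
  [4] b1 r11: had r11 ⇒ H
  [5] b0 r13: no row ⇒ E
  [6] b0 r13: had r13 ⇒ H
  [7] b1 r11: had r11 ⇒ H
  [8] b3 r4: had r4 ⇒ H
  [9] b2 r15: had r1 ⇒ C

CLASS = HIT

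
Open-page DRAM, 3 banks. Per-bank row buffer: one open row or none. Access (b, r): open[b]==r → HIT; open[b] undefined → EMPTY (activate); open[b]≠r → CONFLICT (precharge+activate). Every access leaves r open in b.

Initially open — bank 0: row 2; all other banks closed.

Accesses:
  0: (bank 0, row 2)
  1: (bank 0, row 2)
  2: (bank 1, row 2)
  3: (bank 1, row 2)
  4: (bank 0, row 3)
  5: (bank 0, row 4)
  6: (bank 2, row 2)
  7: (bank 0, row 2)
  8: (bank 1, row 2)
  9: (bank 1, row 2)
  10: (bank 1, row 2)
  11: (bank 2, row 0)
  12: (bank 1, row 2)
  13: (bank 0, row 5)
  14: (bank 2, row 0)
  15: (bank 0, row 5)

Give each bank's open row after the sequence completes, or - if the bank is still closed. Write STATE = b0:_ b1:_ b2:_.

STATE = b0:5 b1:2 b2:0

#0 (0,2) H  (was 2)
#1 (0,2) H  (was 2)
#2 (1,2) E
#3 (1,2) H  (was 2)
#4 (0,3) C  (was 2)
#5 (0,4) C  (was 3)
#6 (2,2) E
#7 (0,2) C  (was 4)
#8 (1,2) H  (was 2)
#9 (1,2) H  (was 2)
#10 (1,2) H  (was 2)
#11 (2,0) C  (was 2)
#12 (1,2) H  (was 2)
#13 (0,5) C  (was 2)
#14 (2,0) H  (was 0)
#15 (0,5) H  (was 5)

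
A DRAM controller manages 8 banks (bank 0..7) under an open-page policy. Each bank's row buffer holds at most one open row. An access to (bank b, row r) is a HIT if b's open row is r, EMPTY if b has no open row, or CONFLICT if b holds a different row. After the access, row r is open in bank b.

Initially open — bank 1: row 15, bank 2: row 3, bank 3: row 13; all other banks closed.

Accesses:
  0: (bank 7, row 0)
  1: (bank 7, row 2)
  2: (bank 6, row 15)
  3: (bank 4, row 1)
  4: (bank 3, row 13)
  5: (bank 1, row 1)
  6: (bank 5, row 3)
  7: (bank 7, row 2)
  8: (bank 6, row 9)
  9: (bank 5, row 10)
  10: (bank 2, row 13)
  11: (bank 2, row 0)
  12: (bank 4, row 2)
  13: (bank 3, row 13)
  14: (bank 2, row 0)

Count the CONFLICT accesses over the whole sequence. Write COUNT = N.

  [0] b7 r0: no row ⇒ E
  [1] b7 r2: had r0 ⇒ C
  [2] b6 r15: no row ⇒ E
  [3] b4 r1: no row ⇒ E
  [4] b3 r13: had r13 ⇒ H
  [5] b1 r1: had r15 ⇒ C
  [6] b5 r3: no row ⇒ E
  [7] b7 r2: had r2 ⇒ H
  [8] b6 r9: had r15 ⇒ C
  [9] b5 r10: had r3 ⇒ C
  [10] b2 r13: had r3 ⇒ C
  [11] b2 r0: had r13 ⇒ C
  [12] b4 r2: had r1 ⇒ C
  [13] b3 r13: had r13 ⇒ H
  [14] b2 r0: had r0 ⇒ H

COUNT = 7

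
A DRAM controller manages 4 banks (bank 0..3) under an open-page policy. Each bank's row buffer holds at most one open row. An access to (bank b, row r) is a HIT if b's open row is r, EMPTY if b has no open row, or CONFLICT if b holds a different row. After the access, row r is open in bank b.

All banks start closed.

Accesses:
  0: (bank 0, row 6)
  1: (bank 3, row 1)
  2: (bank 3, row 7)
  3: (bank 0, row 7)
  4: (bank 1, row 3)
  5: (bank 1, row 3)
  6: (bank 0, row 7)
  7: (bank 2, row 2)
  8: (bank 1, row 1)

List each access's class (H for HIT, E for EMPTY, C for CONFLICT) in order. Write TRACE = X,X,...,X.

#0 (0,6) E
#1 (3,1) E
#2 (3,7) C  (was 1)
#3 (0,7) C  (was 6)
#4 (1,3) E
#5 (1,3) H  (was 3)
#6 (0,7) H  (was 7)
#7 (2,2) E
#8 (1,1) C  (was 3)

TRACE = E,E,C,C,E,H,H,E,C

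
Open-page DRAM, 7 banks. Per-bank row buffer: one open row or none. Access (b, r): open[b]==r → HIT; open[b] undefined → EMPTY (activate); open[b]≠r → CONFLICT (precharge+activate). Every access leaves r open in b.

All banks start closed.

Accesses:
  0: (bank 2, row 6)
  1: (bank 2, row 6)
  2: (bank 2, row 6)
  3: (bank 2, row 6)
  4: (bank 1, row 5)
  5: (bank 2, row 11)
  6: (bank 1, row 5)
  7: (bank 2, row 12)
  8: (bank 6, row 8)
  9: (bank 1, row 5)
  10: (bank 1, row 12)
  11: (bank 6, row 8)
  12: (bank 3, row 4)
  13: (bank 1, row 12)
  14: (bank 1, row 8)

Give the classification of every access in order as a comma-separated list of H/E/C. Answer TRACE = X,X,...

TRACE = E,H,H,H,E,C,H,C,E,H,C,H,E,H,C

  [0] b2 r6: no row ⇒ E
  [1] b2 r6: had r6 ⇒ H
  [2] b2 r6: had r6 ⇒ H
  [3] b2 r6: had r6 ⇒ H
  [4] b1 r5: no row ⇒ E
  [5] b2 r11: had r6 ⇒ C
  [6] b1 r5: had r5 ⇒ H
  [7] b2 r12: had r11 ⇒ C
  [8] b6 r8: no row ⇒ E
  [9] b1 r5: had r5 ⇒ H
  [10] b1 r12: had r5 ⇒ C
  [11] b6 r8: had r8 ⇒ H
  [12] b3 r4: no row ⇒ E
  [13] b1 r12: had r12 ⇒ H
  [14] b1 r8: had r12 ⇒ C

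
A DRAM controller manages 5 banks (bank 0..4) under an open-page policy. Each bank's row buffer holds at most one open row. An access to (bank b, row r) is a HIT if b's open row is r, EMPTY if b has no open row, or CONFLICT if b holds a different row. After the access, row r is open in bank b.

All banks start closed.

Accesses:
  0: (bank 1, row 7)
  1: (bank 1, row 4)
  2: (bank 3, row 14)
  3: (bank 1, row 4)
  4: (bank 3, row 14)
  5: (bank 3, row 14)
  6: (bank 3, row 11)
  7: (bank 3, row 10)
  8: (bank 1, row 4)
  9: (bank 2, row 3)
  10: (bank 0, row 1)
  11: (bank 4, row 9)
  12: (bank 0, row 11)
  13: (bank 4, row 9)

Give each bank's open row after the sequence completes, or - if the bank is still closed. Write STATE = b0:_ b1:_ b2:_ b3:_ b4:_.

STATE = b0:11 b1:4 b2:3 b3:10 b4:9

  [0] b1 r7: no row ⇒ E
  [1] b1 r4: had r7 ⇒ C
  [2] b3 r14: no row ⇒ E
  [3] b1 r4: had r4 ⇒ H
  [4] b3 r14: had r14 ⇒ H
  [5] b3 r14: had r14 ⇒ H
  [6] b3 r11: had r14 ⇒ C
  [7] b3 r10: had r11 ⇒ C
  [8] b1 r4: had r4 ⇒ H
  [9] b2 r3: no row ⇒ E
  [10] b0 r1: no row ⇒ E
  [11] b4 r9: no row ⇒ E
  [12] b0 r11: had r1 ⇒ C
  [13] b4 r9: had r9 ⇒ H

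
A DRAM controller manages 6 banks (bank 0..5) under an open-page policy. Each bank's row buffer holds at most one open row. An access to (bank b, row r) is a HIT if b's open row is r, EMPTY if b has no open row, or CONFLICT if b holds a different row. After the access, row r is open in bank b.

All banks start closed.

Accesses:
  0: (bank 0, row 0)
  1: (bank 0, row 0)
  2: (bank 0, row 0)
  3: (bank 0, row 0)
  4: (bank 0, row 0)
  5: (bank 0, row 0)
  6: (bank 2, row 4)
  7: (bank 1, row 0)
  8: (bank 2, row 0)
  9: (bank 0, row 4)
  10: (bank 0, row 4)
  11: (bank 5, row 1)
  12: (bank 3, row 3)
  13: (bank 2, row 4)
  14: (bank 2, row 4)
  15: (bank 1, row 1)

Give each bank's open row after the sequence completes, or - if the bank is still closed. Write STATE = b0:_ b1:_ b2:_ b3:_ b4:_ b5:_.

step 0: bank0 None->0 [EMPTY]
step 1: bank0 0->0 [HIT]
step 2: bank0 0->0 [HIT]
step 3: bank0 0->0 [HIT]
step 4: bank0 0->0 [HIT]
step 5: bank0 0->0 [HIT]
step 6: bank2 None->4 [EMPTY]
step 7: bank1 None->0 [EMPTY]
step 8: bank2 4->0 [CONFLICT]
step 9: bank0 0->4 [CONFLICT]
step 10: bank0 4->4 [HIT]
step 11: bank5 None->1 [EMPTY]
step 12: bank3 None->3 [EMPTY]
step 13: bank2 0->4 [CONFLICT]
step 14: bank2 4->4 [HIT]
step 15: bank1 0->1 [CONFLICT]

STATE = b0:4 b1:1 b2:4 b3:3 b4:- b5:1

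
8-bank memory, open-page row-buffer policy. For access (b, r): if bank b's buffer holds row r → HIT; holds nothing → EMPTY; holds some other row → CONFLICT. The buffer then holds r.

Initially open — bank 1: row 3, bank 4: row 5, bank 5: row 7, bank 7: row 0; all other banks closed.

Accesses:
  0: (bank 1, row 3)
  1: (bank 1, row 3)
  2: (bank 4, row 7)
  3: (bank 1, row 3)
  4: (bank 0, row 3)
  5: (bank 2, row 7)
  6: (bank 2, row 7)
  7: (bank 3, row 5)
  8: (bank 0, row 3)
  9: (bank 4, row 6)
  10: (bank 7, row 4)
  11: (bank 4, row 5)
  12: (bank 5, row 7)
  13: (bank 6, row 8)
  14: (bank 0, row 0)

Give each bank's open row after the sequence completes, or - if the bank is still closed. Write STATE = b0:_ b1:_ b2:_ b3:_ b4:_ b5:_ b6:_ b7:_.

STATE = b0:0 b1:3 b2:7 b3:5 b4:5 b5:7 b6:8 b7:4

  [0] b1 r3: had r3 ⇒ H
  [1] b1 r3: had r3 ⇒ H
  [2] b4 r7: had r5 ⇒ C
  [3] b1 r3: had r3 ⇒ H
  [4] b0 r3: no row ⇒ E
  [5] b2 r7: no row ⇒ E
  [6] b2 r7: had r7 ⇒ H
  [7] b3 r5: no row ⇒ E
  [8] b0 r3: had r3 ⇒ H
  [9] b4 r6: had r7 ⇒ C
  [10] b7 r4: had r0 ⇒ C
  [11] b4 r5: had r6 ⇒ C
  [12] b5 r7: had r7 ⇒ H
  [13] b6 r8: no row ⇒ E
  [14] b0 r0: had r3 ⇒ C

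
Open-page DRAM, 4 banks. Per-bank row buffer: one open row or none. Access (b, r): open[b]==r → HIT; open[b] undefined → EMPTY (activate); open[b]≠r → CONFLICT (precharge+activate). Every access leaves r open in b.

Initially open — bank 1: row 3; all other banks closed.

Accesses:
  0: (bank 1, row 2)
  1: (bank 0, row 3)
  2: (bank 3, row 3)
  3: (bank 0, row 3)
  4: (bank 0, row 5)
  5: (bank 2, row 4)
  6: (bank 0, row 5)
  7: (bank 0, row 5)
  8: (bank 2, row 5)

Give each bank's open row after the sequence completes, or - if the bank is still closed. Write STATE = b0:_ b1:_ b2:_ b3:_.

  [0] b1 r2: had r3 ⇒ C
  [1] b0 r3: no row ⇒ E
  [2] b3 r3: no row ⇒ E
  [3] b0 r3: had r3 ⇒ H
  [4] b0 r5: had r3 ⇒ C
  [5] b2 r4: no row ⇒ E
  [6] b0 r5: had r5 ⇒ H
  [7] b0 r5: had r5 ⇒ H
  [8] b2 r5: had r4 ⇒ C

STATE = b0:5 b1:2 b2:5 b3:3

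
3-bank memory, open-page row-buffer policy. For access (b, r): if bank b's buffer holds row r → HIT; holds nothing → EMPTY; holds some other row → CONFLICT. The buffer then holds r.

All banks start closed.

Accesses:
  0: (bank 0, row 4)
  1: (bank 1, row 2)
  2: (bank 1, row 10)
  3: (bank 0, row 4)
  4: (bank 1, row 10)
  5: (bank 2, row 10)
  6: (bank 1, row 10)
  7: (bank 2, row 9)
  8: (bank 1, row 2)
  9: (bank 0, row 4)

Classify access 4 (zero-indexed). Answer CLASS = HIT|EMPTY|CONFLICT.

CLASS = HIT

0: bank 0 row 4 — prev None → EMPTY
1: bank 1 row 2 — prev None → EMPTY
2: bank 1 row 10 — prev 2 → CONFLICT
3: bank 0 row 4 — prev 4 → HIT
4: bank 1 row 10 — prev 10 → HIT
5: bank 2 row 10 — prev None → EMPTY
6: bank 1 row 10 — prev 10 → HIT
7: bank 2 row 9 — prev 10 → CONFLICT
8: bank 1 row 2 — prev 10 → CONFLICT
9: bank 0 row 4 — prev 4 → HIT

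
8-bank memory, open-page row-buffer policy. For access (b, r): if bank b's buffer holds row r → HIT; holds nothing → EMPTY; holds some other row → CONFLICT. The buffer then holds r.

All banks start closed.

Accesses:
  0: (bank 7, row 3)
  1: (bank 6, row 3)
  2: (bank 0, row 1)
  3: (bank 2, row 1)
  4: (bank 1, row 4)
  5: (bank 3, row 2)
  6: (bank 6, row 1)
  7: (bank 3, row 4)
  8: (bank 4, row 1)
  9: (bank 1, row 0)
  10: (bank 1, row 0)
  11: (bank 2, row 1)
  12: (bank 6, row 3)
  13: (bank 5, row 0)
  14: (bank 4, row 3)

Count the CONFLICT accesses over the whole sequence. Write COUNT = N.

COUNT = 5

0: bank 7 row 3 — prev None → EMPTY
1: bank 6 row 3 — prev None → EMPTY
2: bank 0 row 1 — prev None → EMPTY
3: bank 2 row 1 — prev None → EMPTY
4: bank 1 row 4 — prev None → EMPTY
5: bank 3 row 2 — prev None → EMPTY
6: bank 6 row 1 — prev 3 → CONFLICT
7: bank 3 row 4 — prev 2 → CONFLICT
8: bank 4 row 1 — prev None → EMPTY
9: bank 1 row 0 — prev 4 → CONFLICT
10: bank 1 row 0 — prev 0 → HIT
11: bank 2 row 1 — prev 1 → HIT
12: bank 6 row 3 — prev 1 → CONFLICT
13: bank 5 row 0 — prev None → EMPTY
14: bank 4 row 3 — prev 1 → CONFLICT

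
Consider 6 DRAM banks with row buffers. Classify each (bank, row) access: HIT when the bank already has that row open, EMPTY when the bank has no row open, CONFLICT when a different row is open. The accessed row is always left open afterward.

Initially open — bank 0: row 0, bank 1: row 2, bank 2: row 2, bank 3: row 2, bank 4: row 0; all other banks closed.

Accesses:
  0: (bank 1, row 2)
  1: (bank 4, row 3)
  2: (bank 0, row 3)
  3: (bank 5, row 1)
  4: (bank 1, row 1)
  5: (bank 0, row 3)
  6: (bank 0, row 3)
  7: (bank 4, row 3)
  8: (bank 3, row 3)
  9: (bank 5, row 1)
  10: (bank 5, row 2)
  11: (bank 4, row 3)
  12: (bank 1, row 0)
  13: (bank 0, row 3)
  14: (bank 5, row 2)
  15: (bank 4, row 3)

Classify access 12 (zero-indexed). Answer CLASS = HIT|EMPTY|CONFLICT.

CLASS = CONFLICT

0: bank 1 row 2 — prev 2 → HIT
1: bank 4 row 3 — prev 0 → CONFLICT
2: bank 0 row 3 — prev 0 → CONFLICT
3: bank 5 row 1 — prev None → EMPTY
4: bank 1 row 1 — prev 2 → CONFLICT
5: bank 0 row 3 — prev 3 → HIT
6: bank 0 row 3 — prev 3 → HIT
7: bank 4 row 3 — prev 3 → HIT
8: bank 3 row 3 — prev 2 → CONFLICT
9: bank 5 row 1 — prev 1 → HIT
10: bank 5 row 2 — prev 1 → CONFLICT
11: bank 4 row 3 — prev 3 → HIT
12: bank 1 row 0 — prev 1 → CONFLICT
13: bank 0 row 3 — prev 3 → HIT
14: bank 5 row 2 — prev 2 → HIT
15: bank 4 row 3 — prev 3 → HIT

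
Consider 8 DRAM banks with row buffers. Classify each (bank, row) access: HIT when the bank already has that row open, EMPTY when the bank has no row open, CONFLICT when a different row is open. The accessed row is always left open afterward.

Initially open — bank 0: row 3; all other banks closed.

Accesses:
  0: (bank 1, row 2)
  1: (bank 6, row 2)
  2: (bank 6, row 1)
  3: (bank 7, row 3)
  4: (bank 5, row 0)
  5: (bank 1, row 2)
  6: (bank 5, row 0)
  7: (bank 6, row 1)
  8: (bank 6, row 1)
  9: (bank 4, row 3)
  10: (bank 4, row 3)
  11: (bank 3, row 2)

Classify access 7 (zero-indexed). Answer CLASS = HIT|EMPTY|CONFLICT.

CLASS = HIT

  [0] b1 r2: no row ⇒ E
  [1] b6 r2: no row ⇒ E
  [2] b6 r1: had r2 ⇒ C
  [3] b7 r3: no row ⇒ E
  [4] b5 r0: no row ⇒ E
  [5] b1 r2: had r2 ⇒ H
  [6] b5 r0: had r0 ⇒ H
  [7] b6 r1: had r1 ⇒ H
  [8] b6 r1: had r1 ⇒ H
  [9] b4 r3: no row ⇒ E
  [10] b4 r3: had r3 ⇒ H
  [11] b3 r2: no row ⇒ E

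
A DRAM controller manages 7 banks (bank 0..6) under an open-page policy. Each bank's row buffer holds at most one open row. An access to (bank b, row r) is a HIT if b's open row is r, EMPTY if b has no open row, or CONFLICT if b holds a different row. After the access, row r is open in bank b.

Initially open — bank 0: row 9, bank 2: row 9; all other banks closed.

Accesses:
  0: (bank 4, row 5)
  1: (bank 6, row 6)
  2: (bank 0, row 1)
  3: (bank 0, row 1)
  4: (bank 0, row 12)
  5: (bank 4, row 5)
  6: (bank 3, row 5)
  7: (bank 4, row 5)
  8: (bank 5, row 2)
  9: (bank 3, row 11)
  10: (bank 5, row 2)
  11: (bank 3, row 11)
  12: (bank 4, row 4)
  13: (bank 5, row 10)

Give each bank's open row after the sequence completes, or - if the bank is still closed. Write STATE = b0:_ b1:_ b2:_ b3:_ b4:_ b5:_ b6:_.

STATE = b0:12 b1:- b2:9 b3:11 b4:4 b5:10 b6:6

#0 (4,5) E
#1 (6,6) E
#2 (0,1) C  (was 9)
#3 (0,1) H  (was 1)
#4 (0,12) C  (was 1)
#5 (4,5) H  (was 5)
#6 (3,5) E
#7 (4,5) H  (was 5)
#8 (5,2) E
#9 (3,11) C  (was 5)
#10 (5,2) H  (was 2)
#11 (3,11) H  (was 11)
#12 (4,4) C  (was 5)
#13 (5,10) C  (was 2)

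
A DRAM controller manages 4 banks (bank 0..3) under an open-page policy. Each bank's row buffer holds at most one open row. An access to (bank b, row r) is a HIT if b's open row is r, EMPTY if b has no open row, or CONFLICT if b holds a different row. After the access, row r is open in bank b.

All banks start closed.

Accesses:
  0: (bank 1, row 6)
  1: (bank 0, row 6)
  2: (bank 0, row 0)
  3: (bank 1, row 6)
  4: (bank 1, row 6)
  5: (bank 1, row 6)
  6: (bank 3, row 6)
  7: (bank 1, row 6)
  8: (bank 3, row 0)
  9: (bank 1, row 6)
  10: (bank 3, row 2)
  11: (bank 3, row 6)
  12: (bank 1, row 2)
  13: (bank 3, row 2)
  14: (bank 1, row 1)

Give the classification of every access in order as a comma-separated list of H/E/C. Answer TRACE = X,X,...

TRACE = E,E,C,H,H,H,E,H,C,H,C,C,C,C,C

#0 (1,6) E
#1 (0,6) E
#2 (0,0) C  (was 6)
#3 (1,6) H  (was 6)
#4 (1,6) H  (was 6)
#5 (1,6) H  (was 6)
#6 (3,6) E
#7 (1,6) H  (was 6)
#8 (3,0) C  (was 6)
#9 (1,6) H  (was 6)
#10 (3,2) C  (was 0)
#11 (3,6) C  (was 2)
#12 (1,2) C  (was 6)
#13 (3,2) C  (was 6)
#14 (1,1) C  (was 2)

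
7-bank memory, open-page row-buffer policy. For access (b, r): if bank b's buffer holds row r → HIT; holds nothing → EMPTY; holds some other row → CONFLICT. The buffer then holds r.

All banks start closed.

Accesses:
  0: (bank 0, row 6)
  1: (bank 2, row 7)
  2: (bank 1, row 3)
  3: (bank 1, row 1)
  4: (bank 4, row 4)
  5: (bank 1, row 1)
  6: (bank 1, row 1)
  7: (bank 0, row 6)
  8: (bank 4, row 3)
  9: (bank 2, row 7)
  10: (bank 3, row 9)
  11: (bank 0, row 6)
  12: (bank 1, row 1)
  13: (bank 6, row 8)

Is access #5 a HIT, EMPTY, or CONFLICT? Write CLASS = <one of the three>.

CLASS = HIT

step 0: bank0 None->6 [EMPTY]
step 1: bank2 None->7 [EMPTY]
step 2: bank1 None->3 [EMPTY]
step 3: bank1 3->1 [CONFLICT]
step 4: bank4 None->4 [EMPTY]
step 5: bank1 1->1 [HIT]
step 6: bank1 1->1 [HIT]
step 7: bank0 6->6 [HIT]
step 8: bank4 4->3 [CONFLICT]
step 9: bank2 7->7 [HIT]
step 10: bank3 None->9 [EMPTY]
step 11: bank0 6->6 [HIT]
step 12: bank1 1->1 [HIT]
step 13: bank6 None->8 [EMPTY]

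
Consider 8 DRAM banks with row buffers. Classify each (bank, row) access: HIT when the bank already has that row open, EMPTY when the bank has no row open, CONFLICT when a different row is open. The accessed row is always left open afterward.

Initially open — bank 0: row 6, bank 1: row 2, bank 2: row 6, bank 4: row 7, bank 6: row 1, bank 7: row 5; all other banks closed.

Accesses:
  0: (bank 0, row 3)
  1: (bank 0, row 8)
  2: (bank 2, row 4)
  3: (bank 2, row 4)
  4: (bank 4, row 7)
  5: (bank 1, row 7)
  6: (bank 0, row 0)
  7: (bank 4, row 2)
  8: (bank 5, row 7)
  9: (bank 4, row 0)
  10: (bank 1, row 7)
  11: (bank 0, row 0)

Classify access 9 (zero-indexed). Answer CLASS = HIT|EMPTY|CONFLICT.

#0 (0,3) C  (was 6)
#1 (0,8) C  (was 3)
#2 (2,4) C  (was 6)
#3 (2,4) H  (was 4)
#4 (4,7) H  (was 7)
#5 (1,7) C  (was 2)
#6 (0,0) C  (was 8)
#7 (4,2) C  (was 7)
#8 (5,7) E
#9 (4,0) C  (was 2)
#10 (1,7) H  (was 7)
#11 (0,0) H  (was 0)

CLASS = CONFLICT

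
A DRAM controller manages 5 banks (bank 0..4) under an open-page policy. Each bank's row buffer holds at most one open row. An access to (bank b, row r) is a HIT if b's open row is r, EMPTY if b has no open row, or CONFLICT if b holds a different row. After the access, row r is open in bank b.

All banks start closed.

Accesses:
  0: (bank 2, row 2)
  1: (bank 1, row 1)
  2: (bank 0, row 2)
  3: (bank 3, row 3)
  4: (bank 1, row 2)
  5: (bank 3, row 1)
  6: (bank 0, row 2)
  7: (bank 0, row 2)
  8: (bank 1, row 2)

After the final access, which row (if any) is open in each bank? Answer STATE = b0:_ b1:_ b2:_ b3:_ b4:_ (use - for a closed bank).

STATE = b0:2 b1:2 b2:2 b3:1 b4:-

step 0: bank2 None->2 [EMPTY]
step 1: bank1 None->1 [EMPTY]
step 2: bank0 None->2 [EMPTY]
step 3: bank3 None->3 [EMPTY]
step 4: bank1 1->2 [CONFLICT]
step 5: bank3 3->1 [CONFLICT]
step 6: bank0 2->2 [HIT]
step 7: bank0 2->2 [HIT]
step 8: bank1 2->2 [HIT]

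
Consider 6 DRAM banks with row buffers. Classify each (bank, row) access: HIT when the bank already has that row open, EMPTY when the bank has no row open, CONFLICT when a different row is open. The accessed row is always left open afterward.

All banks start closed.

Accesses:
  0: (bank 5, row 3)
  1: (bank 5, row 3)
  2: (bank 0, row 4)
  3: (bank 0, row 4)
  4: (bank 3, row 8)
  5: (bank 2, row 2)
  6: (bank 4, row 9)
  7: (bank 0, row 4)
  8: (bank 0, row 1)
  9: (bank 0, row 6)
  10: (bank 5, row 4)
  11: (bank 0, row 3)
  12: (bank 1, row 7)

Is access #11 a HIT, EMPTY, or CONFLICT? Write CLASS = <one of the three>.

CLASS = CONFLICT

  [0] b5 r3: no row ⇒ E
  [1] b5 r3: had r3 ⇒ H
  [2] b0 r4: no row ⇒ E
  [3] b0 r4: had r4 ⇒ H
  [4] b3 r8: no row ⇒ E
  [5] b2 r2: no row ⇒ E
  [6] b4 r9: no row ⇒ E
  [7] b0 r4: had r4 ⇒ H
  [8] b0 r1: had r4 ⇒ C
  [9] b0 r6: had r1 ⇒ C
  [10] b5 r4: had r3 ⇒ C
  [11] b0 r3: had r6 ⇒ C
  [12] b1 r7: no row ⇒ E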